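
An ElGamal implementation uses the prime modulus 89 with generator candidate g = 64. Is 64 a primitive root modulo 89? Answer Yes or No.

No

φ(89) = 89 − 1 = 88 = 2^3 · 11.
An element g generates (Z/89Z)^× iff g^(88/q) ≢ 1 (mod 89) for each prime q ∈ {2, 11}.
64^44 ≡ 1 (mod 89)  [q = 2: ≡ 1 ✗]
64^8 ≡ 16 (mod 89)  [q = 11: ≢ 1 ✓]
64^44 ≡ 1 shows ord(64) | 44, strictly less than φ(89); not a primitive root.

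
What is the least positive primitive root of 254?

3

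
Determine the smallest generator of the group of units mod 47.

φ(47) = 47 − 1 = 46 = 2 · 23.
g is a primitive root iff g^(46/q) ≢ 1 (mod 47) for each prime q ∈ {2, 23}.
g = 2: 2^23 ≡ 1 — hits 1, so not a primitive root.
g = 3: 3^23 ≡ 1 — hits 1, so not a primitive root.
g = 4: 4^23 ≡ 1 — hits 1, so not a primitive root.
g = 5: 5^23 ≡ 46; 5^2 ≡ 25 — none is 1, so 5 is a primitive root.
The smallest primitive root modulo 47 is 5.

5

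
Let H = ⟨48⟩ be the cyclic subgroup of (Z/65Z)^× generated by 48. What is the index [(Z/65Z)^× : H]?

ord(48) | φ(65) = φ(5·13) = (5−1)·(13−1) = 4·12 = 48 = 2^4 · 3.
Divisors of 48: 1, 2, 3, 4, 6, 8, 12, 16, 24, 48.
Check 48^d mod 65 for each divisor in increasing order:
48^1 ≡ 48
48^2 ≡ 29
48^3 ≡ 27
48^4 ≡ 61
48^6 ≡ 14
48^8 ≡ 16
48^12 ≡ 1
The order of 48 is 12, so the subgroup it generates has 12 elements.
Index = |(Z/65Z)^×| / |⟨48⟩| = 48 / 12 = 4.

4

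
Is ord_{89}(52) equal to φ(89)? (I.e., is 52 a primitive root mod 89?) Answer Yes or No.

No

φ(89) = 89 − 1 = 88 = 2^3 · 11.
Test 52^(88/q) mod 89 for each prime factor q of 88:
52^44 ≡ 88 (mod 89)  [q = 2: ≢ 1 ✓]
52^8 ≡ 1 (mod 89)  [q = 11: ≡ 1 ✗]
Since 52^8 ≡ 1, the order of 52 divides 8 < 88, so 52 is not a primitive root.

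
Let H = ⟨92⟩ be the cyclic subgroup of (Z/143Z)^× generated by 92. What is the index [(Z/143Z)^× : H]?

24

ord(92) | φ(143) = φ(11·13) = (11−1)·(13−1) = 10·12 = 120 = 2^3 · 3 · 5.
Divisors of 120: 1, 2, 3, 4, 5, 6, 8, 10, 12, 15, 20, 24, 30, 40, 60, 120.
Compute 92^d (mod 143) for the divisors d until we hit 1:
92^1 ≡ 92 (mod 143)
92^2 ≡ 27 (mod 143)
92^3 ≡ 53 (mod 143)
92^4 ≡ 14 (mod 143)
92^5 ≡ 1 (mod 143) ✓
So ord_143(92) = 5, hence |⟨92⟩| = 5.
The index is φ(143) / ord(92) = 120 / 5 = 24.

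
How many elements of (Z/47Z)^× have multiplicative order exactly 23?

22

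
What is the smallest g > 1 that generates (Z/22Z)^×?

φ(22) = φ(2)·φ(11) = 1·10 = 10 = 2 · 5.
g is a primitive root iff g^(10/q) ≢ 1 (mod 22) for each prime q ∈ {2, 5}.
g = 2: gcd(2, 22) = 2 > 1, not a unit — skip.
g = 3: 3^5 ≡ 1 — hits 1, so not a primitive root.
g = 4: gcd(4, 22) = 2 > 1, not a unit — skip.
g = 5: 5^5 ≡ 1 — hits 1, so not a primitive root.
g = 6: gcd(6, 22) = 2 > 1, not a unit — skip.
g = 7: 7^5 ≡ 21; 7^2 ≡ 5 — none is 1, so 7 is a primitive root.
The smallest primitive root modulo 22 is 7.

7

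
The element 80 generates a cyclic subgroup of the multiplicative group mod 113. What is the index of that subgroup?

By Lagrange's theorem, ord_113(80) divides φ(113) = 113 − 1 = 112 = 2^4 · 7.
Divisors of 112: 1, 2, 4, 7, 8, 14, 16, 28, 56, 112.
Check 80^d mod 113 for each divisor in increasing order:
80^1 ≡ 80 (mod 113)
80^2 ≡ 72 (mod 113)
80^4 ≡ 99 (mod 113)
80^7 ≡ 42 (mod 113)
80^8 ≡ 83 (mod 113)
80^14 ≡ 69 (mod 113)
80^16 ≡ 109 (mod 113)
80^28 ≡ 15 (mod 113)
80^56 ≡ 112 (mod 113)
80^112 ≡ 1 (mod 113) ✓
Thus |⟨80⟩| = ord(80) = 112.
The index is φ(113) / ord(80) = 112 / 112 = 1.

1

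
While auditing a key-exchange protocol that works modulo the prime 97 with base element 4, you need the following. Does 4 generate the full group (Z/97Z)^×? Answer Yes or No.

φ(97) = 97 − 1 = 96 = 2^5 · 3.
An element g generates (Z/97Z)^× iff g^(96/q) ≢ 1 (mod 97) for each prime q ∈ {2, 3}.
4^48 ≡ 1 (mod 97)  [q = 2: ≡ 1 ✗]
4^32 ≡ 61 (mod 97)  [q = 3: ≢ 1 ✓]
Since 4^48 ≡ 1, the order of 4 divides 48 < 96, so 4 is not a primitive root.

No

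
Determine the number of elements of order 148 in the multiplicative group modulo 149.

72

φ(149) = 149 − 1 = 148 = 2^2 · 37.
Since (Z/149Z)^× is cyclic of order 148, the number of elements of order d is φ(d) when d | 148 and 0 otherwise.
148 = 2^2 · 37 divides 148, and φ(148) = 72.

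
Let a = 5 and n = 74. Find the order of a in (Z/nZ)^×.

36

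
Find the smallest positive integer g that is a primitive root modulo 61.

2

φ(61) = 61 − 1 = 60 = 2^2 · 3 · 5.
g is a primitive root iff g^(60/q) ≢ 1 (mod 61) for each prime q ∈ {2, 3, 5}.
g = 2: 2^30 ≡ 60; 2^20 ≡ 47; 2^12 ≡ 9 — none is 1, so 2 is a primitive root.
The smallest primitive root modulo 61 is 2.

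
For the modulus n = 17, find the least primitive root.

φ(17) = 17 − 1 = 16 = 2^4.
Test candidates g = 2, 3, … against the prime factors q ∈ {2} of φ(17): g is a generator iff g^(16/q) ≢ 1 for every such q.
g = 2: 2^8 ≡ 1 — hits 1, so not a primitive root.
g = 3: 3^8 ≡ 16 — none is 1, so 3 is a primitive root.
So 3 is the smallest generator of (Z/17Z)^×.

3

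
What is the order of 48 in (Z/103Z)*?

102

By Lagrange's theorem, ord_103(48) divides φ(103) = 103 − 1 = 102 = 2 · 3 · 17.
Divisors of 102: 1, 2, 3, 6, 17, 34, 51, 102.
Check 48^d mod 103 for each divisor in increasing order:
48^1 ≡ 48
48^2 ≡ 38
48^3 ≡ 73
48^6 ≡ 76
48^17 ≡ 47
48^34 ≡ 46
48^51 ≡ 102
48^102 ≡ 1
Therefore the multiplicative order of 48 modulo 103 is 102.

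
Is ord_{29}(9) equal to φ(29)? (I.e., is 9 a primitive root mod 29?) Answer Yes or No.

No

φ(29) = 29 − 1 = 28 = 2^2 · 7.
An element g generates (Z/29Z)^× iff g^(28/q) ≢ 1 (mod 29) for each prime q ∈ {2, 7}.
9^14 ≡ 1 (mod 29)  [q = 2: ≡ 1 ✗]
9^4 ≡ 7 (mod 29)  [q = 7: ≢ 1 ✓]
Since 9^14 ≡ 1, the order of 9 divides 14 < 28, so 9 is not a primitive root.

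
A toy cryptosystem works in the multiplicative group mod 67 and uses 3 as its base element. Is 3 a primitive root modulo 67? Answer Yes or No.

No

φ(67) = 67 − 1 = 66 = 2 · 3 · 11.
An element g generates (Z/67Z)^× iff g^(66/q) ≢ 1 (mod 67) for each prime q ∈ {2, 3, 11}.
3^33 ≡ 66 (mod 67)  [q = 2: ≢ 1 ✓]
3^22 ≡ 1 (mod 67)  [q = 3: ≡ 1 ✗]
3^6 ≡ 59 (mod 67)  [q = 11: ≢ 1 ✓]
3^22 ≡ 1 shows ord(3) | 22, strictly less than φ(67); not a primitive root.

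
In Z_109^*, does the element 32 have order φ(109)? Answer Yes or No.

φ(109) = 109 − 1 = 108 = 2^2 · 3^3.
An element g generates (Z/109Z)^× iff g^(108/q) ≢ 1 (mod 109) for each prime q ∈ {2, 3}.
32^54 ≡ 108 (mod 109)  [q = 2: ≢ 1 ✓]
32^36 ≡ 1 (mod 109)  [q = 3: ≡ 1 ✗]
The check at q = 3 fails, so 32 generates a proper subgroup.

No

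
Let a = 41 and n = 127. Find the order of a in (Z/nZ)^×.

63

The order of 41 must divide φ(127) = 127 − 1 = 126 = 2 · 3^2 · 7.
Divisors of 126: 1, 2, 3, 6, 7, 9, 14, 18, 21, 42, 63, 126.
Evaluate successive powers at the divisors of 126:
41^1 ≡ 41
41^2 ≡ 30
41^3 ≡ 87
41^6 ≡ 76
41^7 ≡ 68
41^9 ≡ 8
41^14 ≡ 52
41^18 ≡ 64
41^21 ≡ 107
41^42 ≡ 19
41^63 ≡ 1
The smallest such exponent is 63, so the order of 41 is 63.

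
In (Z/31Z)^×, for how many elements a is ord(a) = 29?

0

φ(31) = 31 − 1 = 30 = 2 · 3 · 5.
(Z/31Z)^× is cyclic (|G| = 30); a cyclic group of order m has exactly φ(d) elements of each order d | m, and none otherwise.
Here 30 is not a multiple of 29, so there are no elements of order 29.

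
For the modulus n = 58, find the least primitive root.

3

φ(58) = φ(2)·φ(29) = 1·28 = 28 = 2^2 · 7.
g is a primitive root iff g^(28/q) ≢ 1 (mod 58) for each prime q ∈ {2, 7}.
g = 2: gcd(2, 58) = 2 > 1, not a unit — skip.
g = 3: 3^14 ≡ 57; 3^4 ≡ 23 — none is 1, so 3 is a primitive root.
The smallest primitive root modulo 58 is 3.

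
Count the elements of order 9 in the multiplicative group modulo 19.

φ(19) = 19 − 1 = 18 = 2 · 3^2.
(Z/19Z)^× is cyclic (|G| = 18); a cyclic group of order m has exactly φ(d) elements of each order d | m, and none otherwise.
9 = 3^2 divides 18, and φ(9) = 6.

6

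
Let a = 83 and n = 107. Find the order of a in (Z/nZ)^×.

53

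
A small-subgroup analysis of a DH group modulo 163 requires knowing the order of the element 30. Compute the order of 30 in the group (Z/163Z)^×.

18

By Lagrange's theorem, ord_163(30) divides φ(163) = 163 − 1 = 162 = 2 · 3^4.
Divisors of 162: 1, 2, 3, 6, 9, 18, 27, 54, 81, 162.
Test each divisor d:
30^1 ≡ 30 (mod 163)
30^2 ≡ 85 (mod 163)
30^3 ≡ 105 (mod 163)
30^6 ≡ 104 (mod 163)
30^9 ≡ 162 (mod 163)
30^18 ≡ 1 (mod 163) ✓
The smallest such exponent is 18, so the order of 30 is 18.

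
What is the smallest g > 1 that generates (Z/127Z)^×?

φ(127) = 127 − 1 = 126 = 2 · 3^2 · 7.
Test candidates g = 2, 3, … against the prime factors q ∈ {2, 3, 7} of φ(127): g is a generator iff g^(126/q) ≢ 1 for every such q.
g = 2: 2^63 ≡ 1 — hits 1, so not a primitive root.
g = 3: 3^63 ≡ 126; 3^42 ≡ 107; 3^18 ≡ 4 — none is 1, so 3 is a primitive root.
So 3 is the smallest generator of (Z/127Z)^×.

3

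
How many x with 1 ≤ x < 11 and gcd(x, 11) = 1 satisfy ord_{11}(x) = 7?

0

φ(11) = 11 − 1 = 10 = 2 · 5.
In a cyclic group of order 10, there are φ(d) elements of order d for each divisor d of 10, and zero for non-divisors.
Here 10 is not a multiple of 7, so there are no elements of order 7.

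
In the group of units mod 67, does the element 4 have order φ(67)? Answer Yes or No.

No

φ(67) = 67 − 1 = 66 = 2 · 3 · 11.
4 is a primitive root mod 67 iff 4^(φ(67)/q) ≢ 1 for every prime q | φ(67), i.e. q ∈ {2, 3, 11}.
4^33 ≡ 1 (mod 67)  [q = 2: ≡ 1 ✗]
4^22 ≡ 29 (mod 67)  [q = 3: ≢ 1 ✓]
4^6 ≡ 9 (mod 67)  [q = 11: ≢ 1 ✓]
4^33 ≡ 1 shows ord(4) | 33, strictly less than φ(67); not a primitive root.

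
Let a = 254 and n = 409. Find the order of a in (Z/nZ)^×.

136

The order of 254 must divide φ(409) = 409 − 1 = 408 = 2^3 · 3 · 17.
Divisors of 408: 1, 2, 3, 4, 6, 8, 12, 17, 24, 34, 51, 68, 102, 136, 204, 408.
Compute 254^d (mod 409) for the divisors d until we hit 1:
254^1 ≡ 254
254^2 ≡ 303
254^3 ≡ 70
254^4 ≡ 193
254^6 ≡ 401
254^8 ≡ 30
254^12 ≡ 64
254^17 ≡ 378
254^24 ≡ 6
254^34 ≡ 143
254^51 ≡ 66
254^68 ≡ 408
254^102 ≡ 266
254^136 ≡ 1
The smallest such exponent is 136, so the order of 254 is 136.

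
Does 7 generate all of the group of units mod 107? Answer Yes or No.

φ(107) = 107 − 1 = 106 = 2 · 53.
An element g generates (Z/107Z)^× iff g^(106/q) ≢ 1 (mod 107) for each prime q ∈ {2, 53}.
7^53 ≡ 106 (mod 107)  [q = 2: ≢ 1 ✓]
7^2 ≡ 49 (mod 107)  [q = 53: ≢ 1 ✓]
Every test exponent gives a nontrivial residue, hence 7 generates the full group.

Yes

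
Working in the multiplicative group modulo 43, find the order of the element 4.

7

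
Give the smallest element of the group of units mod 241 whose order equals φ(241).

7

φ(241) = 241 − 1 = 240 = 2^4 · 3 · 5.
g is a primitive root iff g^(240/q) ≢ 1 (mod 241) for each prime q ∈ {2, 3, 5}.
g = 2: 2^120 ≡ 1 — hits 1, so not a primitive root.
g = 3: 3^120 ≡ 1 — hits 1, so not a primitive root.
g = 4: 4^120 ≡ 1 — hits 1, so not a primitive root.
g = 5: 5^120 ≡ 1 — hits 1, so not a primitive root.
g = 6: 6^120 ≡ 1 — hits 1, so not a primitive root.
g = 7: 7^120 ≡ 240; 7^80 ≡ 15; 7^48 ≡ 91 — none is 1, so 7 is a primitive root.
So 7 is the smallest generator of (Z/241Z)^×.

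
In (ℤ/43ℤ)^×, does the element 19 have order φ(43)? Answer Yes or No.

φ(43) = 43 − 1 = 42 = 2 · 3 · 7.
It suffices to check that the order of 19 is not a proper divisor of 42: compute 19^(42/q) for q ∈ {2, 3, 7}.
19^21 ≡ 42 (mod 43)  [q = 2: ≢ 1 ✓]
19^14 ≡ 36 (mod 43)  [q = 3: ≢ 1 ✓]
19^6 ≡ 11 (mod 43)  [q = 7: ≢ 1 ✓]
None equal 1, so ord_43(19) = 42: 19 is a primitive root.

Yes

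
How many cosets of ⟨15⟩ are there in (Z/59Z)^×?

2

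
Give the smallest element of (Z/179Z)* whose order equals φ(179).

φ(179) = 179 − 1 = 178 = 2 · 89.
g is a primitive root iff g^(178/q) ≢ 1 (mod 179) for each prime q ∈ {2, 89}.
g = 2: 2^89 ≡ 178; 2^2 ≡ 4 — none is 1, so 2 is a primitive root.
The smallest primitive root modulo 179 is 2.

2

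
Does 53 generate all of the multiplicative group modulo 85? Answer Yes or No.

85 = 5 · 17 is a product of two distinct odd primes, so (Z/85Z)^× ≅ (Z/5Z)^× × (Z/17Z)^× is not cyclic.
No primitive root modulo 85 exists; in particular 53 is not one.

No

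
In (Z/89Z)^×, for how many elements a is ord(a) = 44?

20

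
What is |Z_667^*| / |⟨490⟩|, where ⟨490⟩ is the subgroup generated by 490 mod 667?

2

The order of 490 must divide φ(667) = φ(23·29) = (23−1)·(29−1) = 22·28 = 616 = 2^3 · 7 · 11.
Divisors of 616: 1, 2, 4, 7, 8, 11, 14, 22, 28, 44, 56, 77, 88, 154, 308, 616.
Compute 490^d (mod 667) for the divisors d until we hit 1:
490^1 ≡ 490 (mod 667)
490^2 ≡ 647 (mod 667)
490^4 ≡ 400 (mod 667)
490^7 ≡ 626 (mod 667)
490^8 ≡ 587 (mod 667)
490^11 ≡ 275 (mod 667)
490^14 ≡ 347 (mod 667)
490^22 ≡ 254 (mod 667)
490^28 ≡ 349 (mod 667)
490^44 ≡ 484 (mod 667)
490^56 ≡ 407 (mod 667)
490^77 ≡ 505 (mod 667)
490^88 ≡ 139 (mod 667)
490^154 ≡ 231 (mod 667)
490^308 ≡ 1 (mod 667) ✓
Thus |⟨490⟩| = ord(490) = 308.
The index is φ(667) / ord(490) = 616 / 308 = 2.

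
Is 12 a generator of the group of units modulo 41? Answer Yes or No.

Yes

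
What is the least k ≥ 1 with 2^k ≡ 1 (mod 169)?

The order of 2 must divide φ(169) = φ(13^2) = 13·(13−1) = 156 = 2^2 · 3 · 13.
Divisors of 156: 1, 2, 3, 4, 6, 12, 13, 26, 39, 52, 78, 156.
Test each divisor d:
2^1 ≡ 2 (mod 169)
2^2 ≡ 4 (mod 169)
2^3 ≡ 8 (mod 169)
2^4 ≡ 16 (mod 169)
2^6 ≡ 64 (mod 169)
2^12 ≡ 40 (mod 169)
2^13 ≡ 80 (mod 169)
2^26 ≡ 147 (mod 169)
2^39 ≡ 99 (mod 169)
2^52 ≡ 146 (mod 169)
2^78 ≡ 168 (mod 169)
2^156 ≡ 1 (mod 169) ✓
Therefore the multiplicative order of 2 modulo 169 is 156.

156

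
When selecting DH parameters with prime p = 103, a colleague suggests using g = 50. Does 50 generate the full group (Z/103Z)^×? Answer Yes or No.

No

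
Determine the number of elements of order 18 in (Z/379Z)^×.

φ(379) = 379 − 1 = 378 = 2 · 3^3 · 7.
Since (Z/379Z)^× is cyclic of order 378, the number of elements of order d is φ(d) when d | 378 and 0 otherwise.
18 = 2 · 3^2 divides 378, and φ(18) = 6.

6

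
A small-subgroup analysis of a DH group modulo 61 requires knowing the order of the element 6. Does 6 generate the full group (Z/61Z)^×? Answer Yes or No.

Yes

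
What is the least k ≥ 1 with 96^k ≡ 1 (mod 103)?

102

The order of 96 must divide φ(103) = 103 − 1 = 102 = 2 · 3 · 17.
Divisors of 102: 1, 2, 3, 6, 17, 34, 51, 102.
Compute 96^d (mod 103) for the divisors d until we hit 1:
96^1 ≡ 96 (mod 103)
96^2 ≡ 49 (mod 103)
96^3 ≡ 69 (mod 103)
96^6 ≡ 23 (mod 103)
96^17 ≡ 57 (mod 103)
96^34 ≡ 56 (mod 103)
96^51 ≡ 102 (mod 103)
96^102 ≡ 1 (mod 103) ✓
So ord_103(96) = 102.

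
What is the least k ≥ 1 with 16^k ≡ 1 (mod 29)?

7

ord(16) | φ(29) = 29 − 1 = 28 = 2^2 · 7.
Divisors of 28: 1, 2, 4, 7, 14, 28.
Check 16^d mod 29 for each divisor in increasing order:
16^1 ≡ 16
16^2 ≡ 24
16^4 ≡ 25
16^7 ≡ 1
So ord_29(16) = 7.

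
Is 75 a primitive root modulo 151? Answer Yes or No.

No

φ(151) = 151 − 1 = 150 = 2 · 3 · 5^2.
An element g generates (Z/151Z)^× iff g^(150/q) ≢ 1 (mod 151) for each prime q ∈ {2, 3, 5}.
75^75 ≡ 150 (mod 151)  [q = 2: ≢ 1 ✓]
75^50 ≡ 118 (mod 151)  [q = 3: ≢ 1 ✓]
75^30 ≡ 1 (mod 151)  [q = 5: ≡ 1 ✗]
The check at q = 5 fails, so 75 generates a proper subgroup.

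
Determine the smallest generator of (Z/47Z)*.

φ(47) = 47 − 1 = 46 = 2 · 23.
Test candidates g = 2, 3, … against the prime factors q ∈ {2, 23} of φ(47): g is a generator iff g^(46/q) ≢ 1 for every such q.
g = 2: 2^23 ≡ 1 — hits 1, so not a primitive root.
g = 3: 3^23 ≡ 1 — hits 1, so not a primitive root.
g = 4: 4^23 ≡ 1 — hits 1, so not a primitive root.
g = 5: 5^23 ≡ 46; 5^2 ≡ 25 — none is 1, so 5 is a primitive root.
Hence the least primitive root of 47 is 5.

5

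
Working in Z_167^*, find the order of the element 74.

166

ord(74) | φ(167) = 167 − 1 = 166 = 2 · 83.
Divisors of 166: 1, 2, 83, 166.
Check 74^d mod 167 for each divisor in increasing order:
74^1 ≡ 74 (mod 167)
74^2 ≡ 132 (mod 167)
74^83 ≡ 166 (mod 167)
74^166 ≡ 1 (mod 167) ✓
The smallest such exponent is 166, so the order of 74 is 166.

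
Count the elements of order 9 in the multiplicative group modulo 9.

φ(9) = φ(3^2) = 3·(3−1) = 6 = 2 · 3.
In a cyclic group of order 6, there are φ(d) elements of order d for each divisor d of 6, and zero for non-divisors.
Here 6 is not a multiple of 9, so there are no elements of order 9.

0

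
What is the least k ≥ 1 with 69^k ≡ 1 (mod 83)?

41

ord(69) | φ(83) = 83 − 1 = 82 = 2 · 41.
Divisors of 82: 1, 2, 41, 82.
Test each divisor d:
69^1 ≡ 69
69^2 ≡ 30
69^41 ≡ 1
The smallest such exponent is 41, so the order of 69 is 41.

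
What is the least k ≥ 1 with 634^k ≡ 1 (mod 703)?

36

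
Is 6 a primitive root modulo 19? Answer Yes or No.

φ(19) = 19 − 1 = 18 = 2 · 3^2.
6 is a primitive root mod 19 iff 6^(φ(19)/q) ≢ 1 for every prime q | φ(19), i.e. q ∈ {2, 3}.
6^9 ≡ 1 (mod 19)  [q = 2: ≡ 1 ✗]
6^6 ≡ 11 (mod 19)  [q = 3: ≢ 1 ✓]
6^9 ≡ 1 shows ord(6) | 9, strictly less than φ(19); not a primitive root.

No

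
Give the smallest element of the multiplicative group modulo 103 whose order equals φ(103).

5

φ(103) = 103 − 1 = 102 = 2 · 3 · 17.
Test candidates g = 2, 3, … against the prime factors q ∈ {2, 3, 17} of φ(103): g is a generator iff g^(102/q) ≢ 1 for every such q.
g = 2: 2^51 ≡ 1 — hits 1, so not a primitive root.
g = 3: 3^51 ≡ 102; 3^34 ≡ 1 — hits 1, so not a primitive root.
g = 4: 4^51 ≡ 1 — hits 1, so not a primitive root.
g = 5: 5^51 ≡ 102; 5^34 ≡ 56; 5^6 ≡ 72 — none is 1, so 5 is a primitive root.
So 5 is the smallest generator of (Z/103Z)^×.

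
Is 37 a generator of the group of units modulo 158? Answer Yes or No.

φ(158) = φ(2)·φ(79) = 1·78 = 78 = 2 · 3 · 13.
37 is a primitive root mod 158 iff 37^(φ(158)/q) ≢ 1 for every prime q | φ(158), i.e. q ∈ {2, 3, 13}.
37^39 ≡ 157 (mod 158)  [q = 2: ≢ 1 ✓]
37^26 ≡ 23 (mod 158)  [q = 3: ≢ 1 ✓]
37^6 ≡ 117 (mod 158)  [q = 13: ≢ 1 ✓]
Every test exponent gives a nontrivial residue, hence 37 generates the full group.

Yes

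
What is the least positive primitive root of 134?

7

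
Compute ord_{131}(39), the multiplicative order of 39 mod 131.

13

ord(39) | φ(131) = 131 − 1 = 130 = 2 · 5 · 13.
Divisors of 130: 1, 2, 5, 10, 13, 26, 65, 130.
Test each divisor d:
39^1 ≡ 39 (mod 131)
39^2 ≡ 80 (mod 131)
39^5 ≡ 45 (mod 131)
39^10 ≡ 60 (mod 131)
39^13 ≡ 1 (mod 131) ✓
Therefore the multiplicative order of 39 modulo 131 is 13.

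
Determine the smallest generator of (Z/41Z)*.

6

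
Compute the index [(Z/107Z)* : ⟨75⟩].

By Lagrange's theorem, ord_107(75) divides φ(107) = 107 − 1 = 106 = 2 · 53.
Divisors of 106: 1, 2, 53, 106.
Test each divisor d:
75^1 ≡ 75
75^2 ≡ 61
75^53 ≡ 1
The order of 75 is 53, so the subgroup it generates has 53 elements.
The index is φ(107) / ord(75) = 106 / 53 = 2.

2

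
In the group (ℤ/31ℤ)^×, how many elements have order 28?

0

φ(31) = 31 − 1 = 30 = 2 · 3 · 5.
In a cyclic group of order 30, there are φ(d) elements of order d for each divisor d of 30, and zero for non-divisors.
Since 28 ∤ 30, the count is 0.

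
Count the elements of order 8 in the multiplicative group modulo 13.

0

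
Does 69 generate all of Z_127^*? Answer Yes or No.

φ(127) = 127 − 1 = 126 = 2 · 3^2 · 7.
An element g generates (Z/127Z)^× iff g^(126/q) ≢ 1 (mod 127) for each prime q ∈ {2, 3, 7}.
69^63 ≡ 1 (mod 127)  [q = 2: ≡ 1 ✗]
69^42 ≡ 19 (mod 127)  [q = 3: ≢ 1 ✓]
69^18 ≡ 64 (mod 127)  [q = 7: ≢ 1 ✓]
69^63 ≡ 1 shows ord(69) | 63, strictly less than φ(127); not a primitive root.

No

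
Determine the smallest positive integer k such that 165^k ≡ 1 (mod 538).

268

Since 165 ∈ (Z/538Z)^×, its order divides φ(538) = φ(2)·φ(269) = 1·268 = 268 = 2^2 · 67.
Divisors of 268: 1, 2, 4, 67, 134, 268.
Check 165^d mod 538 for each divisor in increasing order:
165^1 ≡ 165 (mod 538)
165^2 ≡ 325 (mod 538)
165^4 ≡ 177 (mod 538)
165^67 ≡ 351 (mod 538)
165^134 ≡ 537 (mod 538)
165^268 ≡ 1 (mod 538) ✓
Hence ord(165) = 268.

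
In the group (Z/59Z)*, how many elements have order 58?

φ(59) = 59 − 1 = 58 = 2 · 29.
In a cyclic group of order 58, there are φ(d) elements of order d for each divisor d of 58, and zero for non-divisors.
58 = 2 · 29 divides 58, and φ(58) = 28.

28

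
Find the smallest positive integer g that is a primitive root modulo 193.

φ(193) = 193 − 1 = 192 = 2^6 · 3.
g is a primitive root iff g^(192/q) ≢ 1 (mod 193) for each prime q ∈ {2, 3}.
g = 2: 2^96 ≡ 1 — hits 1, so not a primitive root.
g = 3: 3^96 ≡ 1 — hits 1, so not a primitive root.
g = 4: 4^96 ≡ 1 — hits 1, so not a primitive root.
g = 5: 5^96 ≡ 192; 5^64 ≡ 84 — none is 1, so 5 is a primitive root.
Hence the least primitive root of 193 is 5.

5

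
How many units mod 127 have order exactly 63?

φ(127) = 127 − 1 = 126 = 2 · 3^2 · 7.
(Z/127Z)^× is cyclic (|G| = 126); a cyclic group of order m has exactly φ(d) elements of each order d | m, and none otherwise.
63 = 3^2 · 7 divides 126, and φ(63) = 36.

36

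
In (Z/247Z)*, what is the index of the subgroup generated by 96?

54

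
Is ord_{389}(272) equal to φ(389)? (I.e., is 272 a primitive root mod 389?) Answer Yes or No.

No

φ(389) = 389 − 1 = 388 = 2^2 · 97.
It suffices to check that the order of 272 is not a proper divisor of 388: compute 272^(388/q) for q ∈ {2, 97}.
272^194 ≡ 1 (mod 389)  [q = 2: ≡ 1 ✗]
272^4 ≡ 30 (mod 389)  [q = 97: ≢ 1 ✓]
The check at q = 2 fails, so 272 generates a proper subgroup.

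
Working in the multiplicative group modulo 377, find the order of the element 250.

84

By Lagrange's theorem, ord_377(250) divides φ(377) = φ(13·29) = (13−1)·(29−1) = 12·28 = 336 = 2^4 · 3 · 7.
Divisors of 336: 1, 2, 3, 4, 6, 7, 8, 12, 14, 16, 21, 24, 28, 42, 48, 56, 84, 112, 168, 336.
Evaluate successive powers at the divisors of 336:
250^1 ≡ 250 (mod 377)
250^2 ≡ 295 (mod 377)
250^3 ≡ 235 (mod 377)
250^4 ≡ 315 (mod 377)
250^6 ≡ 183 (mod 377)
250^7 ≡ 133 (mod 377)
250^8 ≡ 74 (mod 377)
250^12 ≡ 313 (mod 377)
250^14 ≡ 347 (mod 377)
250^16 ≡ 198 (mod 377)
250^21 ≡ 157 (mod 377)
250^24 ≡ 326 (mod 377)
250^28 ≡ 146 (mod 377)
250^42 ≡ 144 (mod 377)
250^48 ≡ 339 (mod 377)
250^56 ≡ 204 (mod 377)
250^84 ≡ 1 (mod 377) ✓
Therefore the multiplicative order of 250 modulo 377 is 84.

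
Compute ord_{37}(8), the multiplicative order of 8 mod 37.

12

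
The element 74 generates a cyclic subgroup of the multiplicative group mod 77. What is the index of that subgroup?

ord(74) | φ(77) = φ(7·11) = (7−1)·(11−1) = 6·10 = 60 = 2^2 · 3 · 5.
Divisors of 60: 1, 2, 3, 4, 5, 6, 10, 12, 15, 20, 30, 60.
Evaluate successive powers at the divisors of 60:
74^1 ≡ 74
74^2 ≡ 9
74^3 ≡ 50
74^4 ≡ 4
74^5 ≡ 65
74^6 ≡ 36
74^10 ≡ 67
74^12 ≡ 64
74^15 ≡ 43
74^20 ≡ 23
74^30 ≡ 1
Thus |⟨74⟩| = ord(74) = 30.
The index is φ(77) / ord(74) = 60 / 30 = 2.

2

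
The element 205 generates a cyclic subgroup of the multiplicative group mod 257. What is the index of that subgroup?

By Lagrange's theorem, ord_257(205) divides φ(257) = 257 − 1 = 256 = 2^8.
Divisors of 256: 1, 2, 4, 8, 16, 32, 64, 128, 256.
Evaluate successive powers at the divisors of 256:
205^1 ≡ 205 (mod 257)
205^2 ≡ 134 (mod 257)
205^4 ≡ 223 (mod 257)
205^8 ≡ 128 (mod 257)
205^16 ≡ 193 (mod 257)
205^32 ≡ 241 (mod 257)
205^64 ≡ 256 (mod 257)
205^128 ≡ 1 (mod 257) ✓
Thus |⟨205⟩| = ord(205) = 128.
[(Z/257Z)^× : ⟨205⟩] = 256/128 = 2.

2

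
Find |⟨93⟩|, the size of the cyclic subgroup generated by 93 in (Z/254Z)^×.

126

ord(93) | φ(254) = φ(2)·φ(127) = 1·126 = 126 = 2 · 3^2 · 7.
Divisors of 126: 1, 2, 3, 6, 7, 9, 14, 18, 21, 42, 63, 126.
Evaluate successive powers at the divisors of 126:
93^1 ≡ 93 (mod 254)
93^2 ≡ 13 (mod 254)
93^3 ≡ 193 (mod 254)
93^6 ≡ 165 (mod 254)
93^7 ≡ 105 (mod 254)
93^9 ≡ 95 (mod 254)
93^14 ≡ 103 (mod 254)
93^18 ≡ 135 (mod 254)
93^21 ≡ 147 (mod 254)
93^42 ≡ 19 (mod 254)
93^63 ≡ 253 (mod 254)
93^126 ≡ 1 (mod 254) ✓
Hence ord(93) = 126.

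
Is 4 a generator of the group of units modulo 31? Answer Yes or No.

No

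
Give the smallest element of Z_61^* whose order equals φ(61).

2

φ(61) = 61 − 1 = 60 = 2^2 · 3 · 5.
Test candidates g = 2, 3, … against the prime factors q ∈ {2, 3, 5} of φ(61): g is a generator iff g^(60/q) ≢ 1 for every such q.
g = 2: 2^30 ≡ 60; 2^20 ≡ 47; 2^12 ≡ 9 — none is 1, so 2 is a primitive root.
So 2 is the smallest generator of (Z/61Z)^×.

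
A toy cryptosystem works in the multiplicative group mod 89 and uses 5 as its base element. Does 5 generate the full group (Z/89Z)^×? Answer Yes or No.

No

φ(89) = 89 − 1 = 88 = 2^3 · 11.
An element g generates (Z/89Z)^× iff g^(88/q) ≢ 1 (mod 89) for each prime q ∈ {2, 11}.
5^44 ≡ 1 (mod 89)  [q = 2: ≡ 1 ✗]
5^8 ≡ 4 (mod 89)  [q = 11: ≢ 1 ✓]
The check at q = 2 fails, so 5 generates a proper subgroup.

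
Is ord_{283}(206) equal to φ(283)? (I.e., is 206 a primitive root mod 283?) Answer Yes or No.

Yes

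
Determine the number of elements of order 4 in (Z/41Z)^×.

φ(41) = 41 − 1 = 40 = 2^3 · 5.
Since (Z/41Z)^× is cyclic of order 40, the number of elements of order d is φ(d) when d | 40 and 0 otherwise.
4 = 2^2 divides 40, and φ(4) = 2.

2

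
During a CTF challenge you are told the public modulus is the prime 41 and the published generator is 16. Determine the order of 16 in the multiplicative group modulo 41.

5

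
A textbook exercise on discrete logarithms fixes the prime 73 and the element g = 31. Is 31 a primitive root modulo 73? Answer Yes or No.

Yes

φ(73) = 73 − 1 = 72 = 2^3 · 3^2.
Test 31^(72/q) mod 73 for each prime factor q of 72:
31^36 ≡ 72 (mod 73)  [q = 2: ≢ 1 ✓]
31^24 ≡ 64 (mod 73)  [q = 3: ≢ 1 ✓]
All checks pass, so 31 has order 72 and is a primitive root modulo 73.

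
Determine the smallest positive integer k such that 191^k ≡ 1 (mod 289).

68

The order of 191 must divide φ(289) = φ(17^2) = 17·(17−1) = 272 = 2^4 · 17.
Divisors of 272: 1, 2, 4, 8, 16, 17, 34, 68, 136, 272.
Evaluate successive powers at the divisors of 272:
191^1 ≡ 191
191^2 ≡ 67
191^4 ≡ 154
191^8 ≡ 18
191^16 ≡ 35
191^17 ≡ 38
191^34 ≡ 288
191^68 ≡ 1
The smallest such exponent is 68, so the order of 191 is 68.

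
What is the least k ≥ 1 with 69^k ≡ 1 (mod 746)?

12

ord(69) | φ(746) = φ(2)·φ(373) = 1·372 = 372 = 2^2 · 3 · 31.
Divisors of 372: 1, 2, 3, 4, 6, 12, 31, 62, 93, 124, 186, 372.
Compute 69^d (mod 746) for the divisors d until we hit 1:
69^1 ≡ 69 (mod 746)
69^2 ≡ 285 (mod 746)
69^3 ≡ 269 (mod 746)
69^4 ≡ 657 (mod 746)
69^6 ≡ 745 (mod 746)
69^12 ≡ 1 (mod 746) ✓
So ord_746(69) = 12.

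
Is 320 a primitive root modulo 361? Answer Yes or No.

No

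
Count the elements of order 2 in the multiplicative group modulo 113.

1

φ(113) = 113 − 1 = 112 = 2^4 · 7.
(Z/113Z)^× is cyclic (|G| = 112); a cyclic group of order m has exactly φ(d) elements of each order d | m, and none otherwise.
2 | 112, and φ(2) = 2 − 1 = 1.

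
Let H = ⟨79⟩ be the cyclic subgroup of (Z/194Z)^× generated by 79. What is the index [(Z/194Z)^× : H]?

6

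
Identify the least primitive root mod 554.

φ(554) = φ(2)·φ(277) = 1·276 = 276 = 2^2 · 3 · 23.
Test candidates g = 2, 3, … against the prime factors q ∈ {2, 3, 23} of φ(554): g is a generator iff g^(276/q) ≢ 1 for every such q.
g = 2: gcd(2, 554) = 2 > 1, not a unit — skip.
g = 3: 3^138 ≡ 1 — hits 1, so not a primitive root.
g = 4: gcd(4, 554) = 2 > 1, not a unit — skip.
g = 5: 5^138 ≡ 553; 5^92 ≡ 393; 5^12 ≡ 27 — none is 1, so 5 is a primitive root.
So 5 is the smallest generator of (Z/554Z)^×.

5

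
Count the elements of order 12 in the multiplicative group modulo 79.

φ(79) = 79 − 1 = 78 = 2 · 3 · 13.
In a cyclic group of order 78, there are φ(d) elements of order d for each divisor d of 78, and zero for non-divisors.
12 does not divide 78, so no element of (Z/79Z)^× has order 12.

0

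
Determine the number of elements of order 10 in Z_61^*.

φ(61) = 61 − 1 = 60 = 2^2 · 3 · 5.
Since (Z/61Z)^× is cyclic of order 60, the number of elements of order d is φ(d) when d | 60 and 0 otherwise.
10 = 2 · 5 divides 60, and φ(10) = 4.

4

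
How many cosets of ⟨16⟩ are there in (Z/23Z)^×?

The order of 16 must divide φ(23) = 23 − 1 = 22 = 2 · 11.
Divisors of 22: 1, 2, 11, 22.
Evaluate successive powers at the divisors of 22:
16^1 ≡ 16 (mod 23)
16^2 ≡ 3 (mod 23)
16^11 ≡ 1 (mod 23) ✓
So ord_23(16) = 11, hence |⟨16⟩| = 11.
[(Z/23Z)^× : ⟨16⟩] = 22/11 = 2.

2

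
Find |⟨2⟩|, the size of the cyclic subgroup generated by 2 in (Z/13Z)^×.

12

ord(2) | φ(13) = 13 − 1 = 12 = 2^2 · 3.
Divisors of 12: 1, 2, 3, 4, 6, 12.
Test each divisor d:
2^1 ≡ 2 (mod 13)
2^2 ≡ 4 (mod 13)
2^3 ≡ 8 (mod 13)
2^4 ≡ 3 (mod 13)
2^6 ≡ 12 (mod 13)
2^12 ≡ 1 (mod 13) ✓
Therefore the multiplicative order of 2 modulo 13 is 12.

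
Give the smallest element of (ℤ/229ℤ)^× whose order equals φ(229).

φ(229) = 229 − 1 = 228 = 2^2 · 3 · 19.
g is a primitive root iff g^(228/q) ≢ 1 (mod 229) for each prime q ∈ {2, 3, 19}.
g = 2: 2^114 ≡ 228; 2^76 ≡ 1 — hits 1, so not a primitive root.
g = 3: 3^114 ≡ 1 — hits 1, so not a primitive root.
g = 4: 4^114 ≡ 1 — hits 1, so not a primitive root.
g = 5: 5^114 ≡ 1 — hits 1, so not a primitive root.
g = 6: 6^114 ≡ 228; 6^76 ≡ 134; 6^12 ≡ 165 — none is 1, so 6 is a primitive root.
So 6 is the smallest generator of (Z/229Z)^×.

6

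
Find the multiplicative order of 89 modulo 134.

11

ord(89) | φ(134) = φ(2)·φ(67) = 1·66 = 66 = 2 · 3 · 11.
Divisors of 66: 1, 2, 3, 6, 11, 22, 33, 66.
Test each divisor d:
89^1 ≡ 89 (mod 134)
89^2 ≡ 15 (mod 134)
89^3 ≡ 129 (mod 134)
89^6 ≡ 25 (mod 134)
89^11 ≡ 1 (mod 134) ✓
Hence ord(89) = 11.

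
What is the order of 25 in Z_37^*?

18

By Lagrange's theorem, ord_37(25) divides φ(37) = 37 − 1 = 36 = 2^2 · 3^2.
Divisors of 36: 1, 2, 3, 4, 6, 9, 12, 18, 36.
Check 25^d mod 37 for each divisor in increasing order:
25^1 ≡ 25
25^2 ≡ 33
25^3 ≡ 11
25^4 ≡ 16
25^6 ≡ 10
25^9 ≡ 36
25^12 ≡ 26
25^18 ≡ 1
Hence ord(25) = 18.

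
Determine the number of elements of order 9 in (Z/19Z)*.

6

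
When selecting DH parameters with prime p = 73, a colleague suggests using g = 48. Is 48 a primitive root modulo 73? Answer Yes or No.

φ(73) = 73 − 1 = 72 = 2^3 · 3^2.
It suffices to check that the order of 48 is not a proper divisor of 72: compute 48^(72/q) for q ∈ {2, 3}.
48^36 ≡ 1 (mod 73)  [q = 2: ≡ 1 ✗]
48^24 ≡ 64 (mod 73)  [q = 3: ≢ 1 ✓]
48^36 ≡ 1 shows ord(48) | 36, strictly less than φ(73); not a primitive root.

No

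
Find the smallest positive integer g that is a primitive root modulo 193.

5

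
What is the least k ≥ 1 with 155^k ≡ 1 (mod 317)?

ord(155) | φ(317) = 317 − 1 = 316 = 2^2 · 79.
Divisors of 316: 1, 2, 4, 79, 158, 316.
Check 155^d mod 317 for each divisor in increasing order:
155^1 ≡ 155 (mod 317)
155^2 ≡ 250 (mod 317)
155^4 ≡ 51 (mod 317)
155^79 ≡ 114 (mod 317)
155^158 ≡ 316 (mod 317)
155^316 ≡ 1 (mod 317) ✓
So ord_317(155) = 316.

316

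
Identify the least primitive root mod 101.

2

φ(101) = 101 − 1 = 100 = 2^2 · 5^2.
g is a primitive root iff g^(100/q) ≢ 1 (mod 101) for each prime q ∈ {2, 5}.
g = 2: 2^50 ≡ 100; 2^20 ≡ 95 — none is 1, so 2 is a primitive root.
So 2 is the smallest generator of (Z/101Z)^×.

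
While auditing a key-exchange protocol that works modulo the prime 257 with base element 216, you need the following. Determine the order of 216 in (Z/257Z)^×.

ord(216) | φ(257) = 257 − 1 = 256 = 2^8.
Divisors of 256: 1, 2, 4, 8, 16, 32, 64, 128, 256.
Check 216^d mod 257 for each divisor in increasing order:
216^1 ≡ 216 (mod 257)
216^2 ≡ 139 (mod 257)
216^4 ≡ 46 (mod 257)
216^8 ≡ 60 (mod 257)
216^16 ≡ 2 (mod 257)
216^32 ≡ 4 (mod 257)
216^64 ≡ 16 (mod 257)
216^128 ≡ 256 (mod 257)
216^256 ≡ 1 (mod 257) ✓
The smallest such exponent is 256, so the order of 216 is 256.

256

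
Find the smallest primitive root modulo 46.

5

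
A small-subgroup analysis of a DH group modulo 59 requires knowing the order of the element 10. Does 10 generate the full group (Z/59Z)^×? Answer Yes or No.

Yes

φ(59) = 59 − 1 = 58 = 2 · 29.
An element g generates (Z/59Z)^× iff g^(58/q) ≢ 1 (mod 59) for each prime q ∈ {2, 29}.
10^29 ≡ 58 (mod 59)  [q = 2: ≢ 1 ✓]
10^2 ≡ 41 (mod 59)  [q = 29: ≢ 1 ✓]
None equal 1, so ord_59(10) = 58: 10 is a primitive root.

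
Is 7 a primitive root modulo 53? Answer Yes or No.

No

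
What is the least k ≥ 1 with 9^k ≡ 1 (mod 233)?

116

The order of 9 must divide φ(233) = 233 − 1 = 232 = 2^3 · 29.
Divisors of 232: 1, 2, 4, 8, 29, 58, 116, 232.
Check 9^d mod 233 for each divisor in increasing order:
9^1 ≡ 9 (mod 233)
9^2 ≡ 81 (mod 233)
9^4 ≡ 37 (mod 233)
9^8 ≡ 204 (mod 233)
9^29 ≡ 144 (mod 233)
9^58 ≡ 232 (mod 233)
9^116 ≡ 1 (mod 233) ✓
So ord_233(9) = 116.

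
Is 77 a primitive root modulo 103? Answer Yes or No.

φ(103) = 103 − 1 = 102 = 2 · 3 · 17.
Test 77^(102/q) mod 103 for each prime factor q of 102:
77^51 ≡ 102 (mod 103)  [q = 2: ≢ 1 ✓]
77^34 ≡ 46 (mod 103)  [q = 3: ≢ 1 ✓]
77^6 ≡ 30 (mod 103)  [q = 17: ≢ 1 ✓]
All checks pass, so 77 has order 102 and is a primitive root modulo 103.

Yes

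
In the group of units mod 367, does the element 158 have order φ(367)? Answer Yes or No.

φ(367) = 367 − 1 = 366 = 2 · 3 · 61.
Test 158^(366/q) mod 367 for each prime factor q of 366:
158^183 ≡ 366 (mod 367)  [q = 2: ≢ 1 ✓]
158^122 ≡ 1 (mod 367)  [q = 3: ≡ 1 ✗]
158^6 ≡ 145 (mod 367)  [q = 61: ≢ 1 ✓]
The check at q = 3 fails, so 158 generates a proper subgroup.

No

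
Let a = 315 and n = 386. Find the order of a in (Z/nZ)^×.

The order of 315 must divide φ(386) = φ(2)·φ(193) = 1·192 = 192 = 2^6 · 3.
Divisors of 192: 1, 2, 3, 4, 6, 8, 12, 16, 24, 32, 48, 64, 96, 192.
Test each divisor d:
315^1 ≡ 315 (mod 386)
315^2 ≡ 23 (mod 386)
315^3 ≡ 297 (mod 386)
315^4 ≡ 143 (mod 386)
315^6 ≡ 201 (mod 386)
315^8 ≡ 377 (mod 386)
315^12 ≡ 257 (mod 386)
315^16 ≡ 81 (mod 386)
315^24 ≡ 43 (mod 386)
315^32 ≡ 385 (mod 386)
315^48 ≡ 305 (mod 386)
315^64 ≡ 1 (mod 386) ✓
So ord_386(315) = 64.

64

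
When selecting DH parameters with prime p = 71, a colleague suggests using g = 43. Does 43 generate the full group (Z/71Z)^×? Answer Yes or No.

φ(71) = 71 − 1 = 70 = 2 · 5 · 7.
Test 43^(70/q) mod 71 for each prime factor q of 70:
43^35 ≡ 1 (mod 71)  [q = 2: ≡ 1 ✗]
43^14 ≡ 57 (mod 71)  [q = 5: ≢ 1 ✓]
43^10 ≡ 30 (mod 71)  [q = 7: ≢ 1 ✓]
Since 43^35 ≡ 1, the order of 43 divides 35 < 70, so 43 is not a primitive root.

No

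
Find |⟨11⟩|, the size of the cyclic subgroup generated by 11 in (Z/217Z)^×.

30

The order of 11 must divide φ(217) = φ(7·31) = (7−1)·(31−1) = 6·30 = 180 = 2^2 · 3^2 · 5.
Divisors of 180: 1, 2, 3, 4, 5, 6, 9, 10, 12, 15, 18, 20, 30, 36, 45, 60, 90, 180.
Test each divisor d:
11^1 ≡ 11 (mod 217)
11^2 ≡ 121 (mod 217)
11^3 ≡ 29 (mod 217)
11^4 ≡ 102 (mod 217)
11^5 ≡ 37 (mod 217)
11^6 ≡ 190 (mod 217)
11^9 ≡ 85 (mod 217)
11^10 ≡ 67 (mod 217)
11^12 ≡ 78 (mod 217)
11^15 ≡ 92 (mod 217)
11^18 ≡ 64 (mod 217)
11^20 ≡ 149 (mod 217)
11^30 ≡ 1 (mod 217) ✓
The smallest such exponent is 30, so the order of 11 is 30.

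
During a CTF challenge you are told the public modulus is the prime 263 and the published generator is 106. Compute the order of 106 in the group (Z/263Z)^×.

262

Since 106 ∈ (Z/263Z)^×, its order divides φ(263) = 263 − 1 = 262 = 2 · 131.
Divisors of 262: 1, 2, 131, 262.
Evaluate successive powers at the divisors of 262:
106^1 ≡ 106
106^2 ≡ 190
106^131 ≡ 262
106^262 ≡ 1
So ord_263(106) = 262.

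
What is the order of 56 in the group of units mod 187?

ord(56) | φ(187) = φ(11·17) = (11−1)·(17−1) = 10·16 = 160 = 2^5 · 5.
Divisors of 160: 1, 2, 4, 5, 8, 10, 16, 20, 32, 40, 80, 160.
Check 56^d mod 187 for each divisor in increasing order:
56^1 ≡ 56 (mod 187)
56^2 ≡ 144 (mod 187)
56^4 ≡ 166 (mod 187)
56^5 ≡ 133 (mod 187)
56^8 ≡ 67 (mod 187)
56^10 ≡ 111 (mod 187)
56^16 ≡ 1 (mod 187) ✓
The smallest such exponent is 16, so the order of 56 is 16.

16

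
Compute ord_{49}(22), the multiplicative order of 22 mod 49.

7

Since 22 ∈ (Z/49Z)^×, its order divides φ(49) = φ(7^2) = 7·(7−1) = 42 = 2 · 3 · 7.
Divisors of 42: 1, 2, 3, 6, 7, 14, 21, 42.
Test each divisor d:
22^1 ≡ 22 (mod 49)
22^2 ≡ 43 (mod 49)
22^3 ≡ 15 (mod 49)
22^6 ≡ 29 (mod 49)
22^7 ≡ 1 (mod 49) ✓
Hence ord(22) = 7.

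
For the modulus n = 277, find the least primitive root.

5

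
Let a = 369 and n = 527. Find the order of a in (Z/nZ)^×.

By Lagrange's theorem, ord_527(369) divides φ(527) = φ(17·31) = (17−1)·(31−1) = 16·30 = 480 = 2^5 · 3 · 5.
Divisors of 480: 1, 2, 3, 4, 5, 6, 8, 10, 12, 15, 16, 20, 24, 30, 32, 40, 48, 60, 80, 96, 120, 160, 240, 480.
Compute 369^d (mod 527) for the divisors d until we hit 1:
369^1 ≡ 369 (mod 527)
369^2 ≡ 195 (mod 527)
369^3 ≡ 283 (mod 527)
369^4 ≡ 81 (mod 527)
369^5 ≡ 377 (mod 527)
369^6 ≡ 512 (mod 527)
369^8 ≡ 237 (mod 527)
369^10 ≡ 366 (mod 527)
369^12 ≡ 225 (mod 527)
369^15 ≡ 435 (mod 527)
369^16 ≡ 307 (mod 527)
369^20 ≡ 98 (mod 527)
369^24 ≡ 33 (mod 527)
369^30 ≡ 32 (mod 527)
369^32 ≡ 443 (mod 527)
369^40 ≡ 118 (mod 527)
369^48 ≡ 35 (mod 527)
369^60 ≡ 497 (mod 527)
369^80 ≡ 222 (mod 527)
369^96 ≡ 171 (mod 527)
369^120 ≡ 373 (mod 527)
369^160 ≡ 273 (mod 527)
369^240 ≡ 1 (mod 527) ✓
Hence ord(369) = 240.

240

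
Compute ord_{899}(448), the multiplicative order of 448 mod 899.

210

ord(448) | φ(899) = φ(29·31) = (29−1)·(31−1) = 28·30 = 840 = 2^3 · 3 · 5 · 7.
Divisors of 840: 1, 2, 3, 4, 5, 6, 7, 8, 10, 12, 14, 15, 20, 21, 24, 28, 30, 35, 40, 42, 56, 60, 70, 84, 105, 120, 140, 168, 210, 280, 420, 840.
Compute 448^d (mod 899) for the divisors d until we hit 1:
448^1 ≡ 448
448^2 ≡ 227
448^3 ≡ 109
448^4 ≡ 286
448^5 ≡ 470
448^6 ≡ 194
448^7 ≡ 608
448^8 ≡ 886
448^10 ≡ 645
448^12 ≡ 777
448^14 ≡ 175
448^15 ≡ 187
448^20 ≡ 687
448^21 ≡ 318
448^24 ≡ 500
448^28 ≡ 59
448^30 ≡ 807
448^35 ≡ 811
448^40 ≡ 893
448^42 ≡ 436
448^56 ≡ 784
448^60 ≡ 373
448^70 ≡ 552
448^84 ≡ 407
448^105 ≡ 869
448^120 ≡ 683
448^140 ≡ 842
448^168 ≡ 233
448^210 ≡ 1
Hence ord(448) = 210.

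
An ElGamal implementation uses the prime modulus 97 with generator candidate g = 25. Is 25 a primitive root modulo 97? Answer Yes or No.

No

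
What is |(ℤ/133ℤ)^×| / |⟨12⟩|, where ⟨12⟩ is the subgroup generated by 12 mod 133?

18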